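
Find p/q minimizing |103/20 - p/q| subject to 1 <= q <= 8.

36/7

Expand x = 103/20 as a continued fraction with the Euclidean algorithm:
  103 = 5*20 + 3, so a_0 = 5.
  20 = 6*3 + 2, so a_1 = 6.
  3 = 1*2 + 1, so a_2 = 1.
  2 = 2*1 + 0, so a_3 = 2.
so x = [5; 6, 1, 2].
Convergents (p_i = a_i*p_{i-1} + p_{i-2}, q_i = a_i*q_{i-1} + q_{i-2} with p_{-2}=0, p_{-1}=1, q_{-2}=1, q_{-1}=0), until the denominator exceeds 8:
  i=0: a_0=5, p_0 = 5*1 + 0 = 5, q_0 = 5*0 + 1 = 1.
  i=1: a_1=6, p_1 = 6*5 + 1 = 31, q_1 = 6*1 + 0 = 6.
  i=2: a_2=1, p_2 = 1*31 + 5 = 36, q_2 = 1*6 + 1 = 7.
  i=3: a_3=2, p_3 = 2*36 + 31 = 103, q_3 = 2*7 + 6 = 20.
q_3 = 20 > 8, so the last convergent with denominator <= 8 is p_2/q_2 = 36/7.
The closest fraction with denominator <= 8 is either p_2/q_2 or the intermediate fraction (k*p_2 + p_1)/(k*q_2 + q_1) with the largest k >= 1 whose denominator stays <= 8; these approach x as k grows, and every other convergent or intermediate fraction in range is farther away.
Largest k: floor((8 - q_1)/q_2) = floor((8 - 6)/7) = 0.
Since k = 0, no intermediate fraction beyond p_2/q_2 has denominator <= 8, so the convergent 36/7 is the closest (its error is |103*7 - 36*20|/(20*7) = 1/140).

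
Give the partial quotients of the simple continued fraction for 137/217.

[0; 1, 1, 1, 2, 2, 11]

Run the Euclidean algorithm on 137 and 217; the successive quotients are the partial quotients a_0, a_1, ... (each step inverts the fractional part left over by the previous one):
  137 = 0*217 + 137, so a_0 = 0.
  217 = 1*137 + 80, so a_1 = 1.
  137 = 1*80 + 57, so a_2 = 1.
  80 = 1*57 + 23, so a_3 = 1.
  57 = 2*23 + 11, so a_4 = 2.
  23 = 2*11 + 1, so a_5 = 2.
  11 = 11*1 + 0, so a_6 = 11.
The remainder reaches 0 after 7 divisions, so the expansion has 7 partial quotients, read off in order.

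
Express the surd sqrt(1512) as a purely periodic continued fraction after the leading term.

[38; (1, 7, 1, 1, 1, 7, 1, 76)]

Write x_i = (sqrt(1512) + m_i)/d_i with (m_0, d_0) = (0, 1). a_0 = floor(sqrt(1512)) = 38, since 38^2 = 1444 <= 1512 < 1521 = 39^2.
Iterate m_{i+1} = d_i*a_i - m_i, d_{i+1} = (1512 - m_{i+1}^2)/d_i, a_{i+1} = floor((a_0 + m_{i+1})/d_{i+1}):
  m_1 = 1*38 - 0 = 38, d_1 = (1512 - 38^2)/1 = 68/1 = 68, a_1 = floor((38 + 38)/68) = 1.
  m_2 = 68*1 - 38 = 30, d_2 = (1512 - 30^2)/68 = 612/68 = 9, a_2 = floor((38 + 30)/9) = 7.
  m_3 = 9*7 - 30 = 33, d_3 = (1512 - 33^2)/9 = 423/9 = 47, a_3 = floor((38 + 33)/47) = 1.
  m_4 = 47*1 - 33 = 14, d_4 = (1512 - 14^2)/47 = 1316/47 = 28, a_4 = floor((38 + 14)/28) = 1.
  m_5 = 28*1 - 14 = 14, d_5 = (1512 - 14^2)/28 = 1316/28 = 47, a_5 = floor((38 + 14)/47) = 1.
  m_6 = 47*1 - 14 = 33, d_6 = (1512 - 33^2)/47 = 423/47 = 9, a_6 = floor((38 + 33)/9) = 7.
  m_7 = 9*7 - 33 = 30, d_7 = (1512 - 30^2)/9 = 612/9 = 68, a_7 = floor((38 + 30)/68) = 1.
  m_8 = 68*1 - 30 = 38, d_8 = (1512 - 38^2)/68 = 68/68 = 1, a_8 = floor((38 + 38)/1) = 76.
  m_9 = 1*76 - 38 = 38, d_9 = (1512 - 38^2)/1 = 68/1 = 68: (m_9, d_9) = (m_1, d_1) = (38, 68), so from here the quotients repeat a_1, ..., a_8; the period length is 8.
Hence the expansion of sqrt(1512) is a_0 = 38 followed by the repeating block 1, 7, 1, 1, 1, 7, 1, 76 (period 8).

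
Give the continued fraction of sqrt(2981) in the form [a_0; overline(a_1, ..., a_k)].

[54; overline(1, 1, 2, 26, 1, 8, 1, 26, 2, 1, 1, 108)]

Write x_i = (sqrt(2981) + m_i)/d_i with (m_0, d_0) = (0, 1). a_0 = floor(sqrt(2981)) = 54, since 54^2 = 2916 <= 2981 < 3025 = 55^2.
Iterate m_{i+1} = d_i*a_i - m_i, d_{i+1} = (2981 - m_{i+1}^2)/d_i, a_{i+1} = floor((a_0 + m_{i+1})/d_{i+1}):
  m_1 = 1*54 - 0 = 54, d_1 = (2981 - 54^2)/1 = 65/1 = 65, a_1 = floor((54 + 54)/65) = 1.
  m_2 = 65*1 - 54 = 11, d_2 = (2981 - 11^2)/65 = 2860/65 = 44, a_2 = floor((54 + 11)/44) = 1.
  m_3 = 44*1 - 11 = 33, d_3 = (2981 - 33^2)/44 = 1892/44 = 43, a_3 = floor((54 + 33)/43) = 2.
  m_4 = 43*2 - 33 = 53, d_4 = (2981 - 53^2)/43 = 172/43 = 4, a_4 = floor((54 + 53)/4) = 26.
  m_5 = 4*26 - 53 = 51, d_5 = (2981 - 51^2)/4 = 380/4 = 95, a_5 = floor((54 + 51)/95) = 1.
  m_6 = 95*1 - 51 = 44, d_6 = (2981 - 44^2)/95 = 1045/95 = 11, a_6 = floor((54 + 44)/11) = 8.
  m_7 = 11*8 - 44 = 44, d_7 = (2981 - 44^2)/11 = 1045/11 = 95, a_7 = floor((54 + 44)/95) = 1.
  m_8 = 95*1 - 44 = 51, d_8 = (2981 - 51^2)/95 = 380/95 = 4, a_8 = floor((54 + 51)/4) = 26.
  m_9 = 4*26 - 51 = 53, d_9 = (2981 - 53^2)/4 = 172/4 = 43, a_9 = floor((54 + 53)/43) = 2.
  m_10 = 43*2 - 53 = 33, d_10 = (2981 - 33^2)/43 = 1892/43 = 44, a_10 = floor((54 + 33)/44) = 1.
  m_11 = 44*1 - 33 = 11, d_11 = (2981 - 11^2)/44 = 2860/44 = 65, a_11 = floor((54 + 11)/65) = 1.
  m_12 = 65*1 - 11 = 54, d_12 = (2981 - 54^2)/65 = 65/65 = 1, a_12 = floor((54 + 54)/1) = 108.
  m_13 = 1*108 - 54 = 54, d_13 = (2981 - 54^2)/1 = 65/1 = 65: (m_13, d_13) = (m_1, d_1) = (54, 65), so from here the quotients repeat a_1, ..., a_12; the period length is 12.
Hence the expansion of sqrt(2981) is a_0 = 54 followed by the repeating block 1, 1, 2, 26, 1, 8, 1, 26, 2, 1, 1, 108 (period 12).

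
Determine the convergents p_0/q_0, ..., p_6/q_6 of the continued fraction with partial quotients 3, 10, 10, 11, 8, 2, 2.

Using the convergent recurrence p_i = a_i*p_{i-1} + p_{i-2}, q_i = a_i*q_{i-1} + q_{i-2} with p_{-2}=0, p_{-1}=1, q_{-2}=1, q_{-1}=0:
  i=0: a_0=3, p_0 = 3*1 + 0 = 3, q_0 = 3*0 + 1 = 1.
  i=1: a_1=10, p_1 = 10*3 + 1 = 31, q_1 = 10*1 + 0 = 10.
  i=2: a_2=10, p_2 = 10*31 + 3 = 313, q_2 = 10*10 + 1 = 101.
  i=3: a_3=11, p_3 = 11*313 + 31 = 3474, q_3 = 11*101 + 10 = 1121.
  i=4: a_4=8, p_4 = 8*3474 + 313 = 28105, q_4 = 8*1121 + 101 = 9069.
  i=5: a_5=2, p_5 = 2*28105 + 3474 = 59684, q_5 = 2*9069 + 1121 = 19259.
  i=6: a_6=2, p_6 = 2*59684 + 28105 = 147473, q_6 = 2*19259 + 9069 = 47587.

3/1, 31/10, 313/101, 3474/1121, 28105/9069, 59684/19259, 147473/47587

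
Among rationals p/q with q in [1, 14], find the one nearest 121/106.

Expand x = 121/106 as a continued fraction with the Euclidean algorithm:
  121 = 1*106 + 15, so a_0 = 1.
  106 = 7*15 + 1, so a_1 = 7.
  15 = 15*1 + 0, so a_2 = 15.
so x = [1; 7, 15].
Convergents (p_i = a_i*p_{i-1} + p_{i-2}, q_i = a_i*q_{i-1} + q_{i-2} with p_{-2}=0, p_{-1}=1, q_{-2}=1, q_{-1}=0), until the denominator exceeds 14:
  i=0: a_0=1, p_0 = 1*1 + 0 = 1, q_0 = 1*0 + 1 = 1.
  i=1: a_1=7, p_1 = 7*1 + 1 = 8, q_1 = 7*1 + 0 = 7.
  i=2: a_2=15, p_2 = 15*8 + 1 = 121, q_2 = 15*7 + 1 = 106.
q_2 = 106 > 14, so the last convergent with denominator <= 14 is p_1/q_1 = 8/7.
The closest fraction with denominator <= 14 is either p_1/q_1 or the intermediate fraction (k*p_1 + p_0)/(k*q_1 + q_0) with the largest k >= 1 whose denominator stays <= 14; these approach x as k grows, and every other convergent or intermediate fraction in range is farther away.
Largest k: floor((14 - q_0)/q_1) = floor((14 - 1)/7) = 1.
That gives (1*8 + 1)/(1*7 + 1) = 9/8.
Compare the errors: |x - 8/7| = |121*7 - 8*106|/(106*7) = 1/742, and |x - 9/8| = |121*8 - 9*106|/(106*8) = 14/848.
Cross-multiplying, 1*848 = 848 < 10388 = 14*742, so 1/742 is smaller: the convergent 8/7 is closer to x than 9/8.

8/7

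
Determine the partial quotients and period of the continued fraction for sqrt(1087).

Write x_i = (sqrt(1087) + m_i)/d_i with (m_0, d_0) = (0, 1). a_0 = floor(sqrt(1087)) = 32, since 32^2 = 1024 <= 1087 < 1089 = 33^2.
Iterate m_{i+1} = d_i*a_i - m_i, d_{i+1} = (1087 - m_{i+1}^2)/d_i, a_{i+1} = floor((a_0 + m_{i+1})/d_{i+1}):
  m_1 = 1*32 - 0 = 32, d_1 = (1087 - 32^2)/1 = 63/1 = 63, a_1 = floor((32 + 32)/63) = 1.
  m_2 = 63*1 - 32 = 31, d_2 = (1087 - 31^2)/63 = 126/63 = 2, a_2 = floor((32 + 31)/2) = 31.
  m_3 = 2*31 - 31 = 31, d_3 = (1087 - 31^2)/2 = 126/2 = 63, a_3 = floor((32 + 31)/63) = 1.
  m_4 = 63*1 - 31 = 32, d_4 = (1087 - 32^2)/63 = 63/63 = 1, a_4 = floor((32 + 32)/1) = 64.
  m_5 = 1*64 - 32 = 32, d_5 = (1087 - 32^2)/1 = 63/1 = 63: (m_5, d_5) = (m_1, d_1) = (32, 63), so from here the quotients repeat a_1, ..., a_4; the period length is 4.
Hence the expansion of sqrt(1087) is a_0 = 32 followed by the repeating block 1, 31, 1, 64 (period 4).

[32; (1, 31, 1, 64)]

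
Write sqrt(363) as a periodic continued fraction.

Write x_i = (sqrt(363) + m_i)/d_i with (m_0, d_0) = (0, 1). a_0 = floor(sqrt(363)) = 19, since 19^2 = 361 <= 363 < 400 = 20^2.
Iterate m_{i+1} = d_i*a_i - m_i, d_{i+1} = (363 - m_{i+1}^2)/d_i, a_{i+1} = floor((a_0 + m_{i+1})/d_{i+1}):
  m_1 = 1*19 - 0 = 19, d_1 = (363 - 19^2)/1 = 2/1 = 2, a_1 = floor((19 + 19)/2) = 19.
  m_2 = 2*19 - 19 = 19, d_2 = (363 - 19^2)/2 = 2/2 = 1, a_2 = floor((19 + 19)/1) = 38.
  m_3 = 1*38 - 19 = 19, d_3 = (363 - 19^2)/1 = 2/1 = 2: (m_3, d_3) = (m_1, d_1) = (19, 2), so from here the quotients repeat a_1, a_2; the period length is 2.
Hence the expansion of sqrt(363) is a_0 = 19 followed by the repeating block 19, 38 (period 2).

[19; (19, 38)]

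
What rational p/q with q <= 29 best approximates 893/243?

Expand x = 893/243 as a continued fraction with the Euclidean algorithm:
  893 = 3*243 + 164, so a_0 = 3.
  243 = 1*164 + 79, so a_1 = 1.
  164 = 2*79 + 6, so a_2 = 2.
  79 = 13*6 + 1, so a_3 = 13.
  6 = 6*1 + 0, so a_4 = 6.
so x = [3; 1, 2, 13, 6].
Convergents (p_i = a_i*p_{i-1} + p_{i-2}, q_i = a_i*q_{i-1} + q_{i-2} with p_{-2}=0, p_{-1}=1, q_{-2}=1, q_{-1}=0), until the denominator exceeds 29:
  i=0: a_0=3, p_0 = 3*1 + 0 = 3, q_0 = 3*0 + 1 = 1.
  i=1: a_1=1, p_1 = 1*3 + 1 = 4, q_1 = 1*1 + 0 = 1.
  i=2: a_2=2, p_2 = 2*4 + 3 = 11, q_2 = 2*1 + 1 = 3.
  i=3: a_3=13, p_3 = 13*11 + 4 = 147, q_3 = 13*3 + 1 = 40.
q_3 = 40 > 29, so the last convergent with denominator <= 29 is p_2/q_2 = 11/3.
The closest fraction with denominator <= 29 is either p_2/q_2 or the intermediate fraction (k*p_2 + p_1)/(k*q_2 + q_1) with the largest k >= 1 whose denominator stays <= 29; these approach x as k grows, and every other convergent or intermediate fraction in range is farther away.
Largest k: floor((29 - q_1)/q_2) = floor((29 - 1)/3) = 9.
That gives (9*11 + 4)/(9*3 + 1) = 103/28.
Compare the errors: |x - 11/3| = |893*3 - 11*243|/(243*3) = 6/729, and |x - 103/28| = |893*28 - 103*243|/(243*28) = 25/6804.
Cross-multiplying, 25*729 = 18225 < 40824 = 6*6804, so 25/6804 is smaller: the intermediate fraction 103/28 is closer to x than 11/3.

103/28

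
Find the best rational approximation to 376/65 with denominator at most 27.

81/14

Expand x = 376/65 as a continued fraction with the Euclidean algorithm:
  376 = 5*65 + 51, so a_0 = 5.
  65 = 1*51 + 14, so a_1 = 1.
  51 = 3*14 + 9, so a_2 = 3.
  14 = 1*9 + 5, so a_3 = 1.
  9 = 1*5 + 4, so a_4 = 1.
  5 = 1*4 + 1, so a_5 = 1.
  4 = 4*1 + 0, so a_6 = 4.
so x = [5; 1, 3, 1, 1, 1, 4].
Convergents (p_i = a_i*p_{i-1} + p_{i-2}, q_i = a_i*q_{i-1} + q_{i-2} with p_{-2}=0, p_{-1}=1, q_{-2}=1, q_{-1}=0), until the denominator exceeds 27:
  i=0: a_0=5, p_0 = 5*1 + 0 = 5, q_0 = 5*0 + 1 = 1.
  i=1: a_1=1, p_1 = 1*5 + 1 = 6, q_1 = 1*1 + 0 = 1.
  i=2: a_2=3, p_2 = 3*6 + 5 = 23, q_2 = 3*1 + 1 = 4.
  i=3: a_3=1, p_3 = 1*23 + 6 = 29, q_3 = 1*4 + 1 = 5.
  i=4: a_4=1, p_4 = 1*29 + 23 = 52, q_4 = 1*5 + 4 = 9.
  i=5: a_5=1, p_5 = 1*52 + 29 = 81, q_5 = 1*9 + 5 = 14.
  i=6: a_6=4, p_6 = 4*81 + 52 = 376, q_6 = 4*14 + 9 = 65.
q_6 = 65 > 27, so the last convergent with denominator <= 27 is p_5/q_5 = 81/14.
The closest fraction with denominator <= 27 is either p_5/q_5 or the intermediate fraction (k*p_5 + p_4)/(k*q_5 + q_4) with the largest k >= 1 whose denominator stays <= 27; these approach x as k grows, and every other convergent or intermediate fraction in range is farther away.
Largest k: floor((27 - q_4)/q_5) = floor((27 - 9)/14) = 1.
That gives (1*81 + 52)/(1*14 + 9) = 133/23.
Compare the errors: |x - 81/14| = |376*14 - 81*65|/(65*14) = 1/910, and |x - 133/23| = |376*23 - 133*65|/(65*23) = 3/1495.
Cross-multiplying, 1*1495 = 1495 < 2730 = 3*910, so 1/910 is smaller: the convergent 81/14 is closer to x than 133/23.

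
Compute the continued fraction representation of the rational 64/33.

Run the Euclidean algorithm on 64 and 33; the successive quotients are the partial quotients a_0, a_1, ... (each step inverts the fractional part left over by the previous one):
  64 = 1*33 + 31, so a_0 = 1.
  33 = 1*31 + 2, so a_1 = 1.
  31 = 15*2 + 1, so a_2 = 15.
  2 = 2*1 + 0, so a_3 = 2.
The remainder reaches 0 after 4 divisions, so the expansion has 4 partial quotients, read off in order.

[1; 1, 15, 2]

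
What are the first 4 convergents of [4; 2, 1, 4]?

Using the convergent recurrence p_i = a_i*p_{i-1} + p_{i-2}, q_i = a_i*q_{i-1} + q_{i-2} with p_{-2}=0, p_{-1}=1, q_{-2}=1, q_{-1}=0:
  i=0: a_0=4, p_0 = 4*1 + 0 = 4, q_0 = 4*0 + 1 = 1.
  i=1: a_1=2, p_1 = 2*4 + 1 = 9, q_1 = 2*1 + 0 = 2.
  i=2: a_2=1, p_2 = 1*9 + 4 = 13, q_2 = 1*2 + 1 = 3.
  i=3: a_3=4, p_3 = 4*13 + 9 = 61, q_3 = 4*3 + 2 = 14.

4/1, 9/2, 13/3, 61/14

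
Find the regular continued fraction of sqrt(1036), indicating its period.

Write x_i = (sqrt(1036) + m_i)/d_i with (m_0, d_0) = (0, 1). a_0 = floor(sqrt(1036)) = 32, since 32^2 = 1024 <= 1036 < 1089 = 33^2.
Iterate m_{i+1} = d_i*a_i - m_i, d_{i+1} = (1036 - m_{i+1}^2)/d_i, a_{i+1} = floor((a_0 + m_{i+1})/d_{i+1}):
  m_1 = 1*32 - 0 = 32, d_1 = (1036 - 32^2)/1 = 12/1 = 12, a_1 = floor((32 + 32)/12) = 5.
  m_2 = 12*5 - 32 = 28, d_2 = (1036 - 28^2)/12 = 252/12 = 21, a_2 = floor((32 + 28)/21) = 2.
  m_3 = 21*2 - 28 = 14, d_3 = (1036 - 14^2)/21 = 840/21 = 40, a_3 = floor((32 + 14)/40) = 1.
  m_4 = 40*1 - 14 = 26, d_4 = (1036 - 26^2)/40 = 360/40 = 9, a_4 = floor((32 + 26)/9) = 6.
  m_5 = 9*6 - 26 = 28, d_5 = (1036 - 28^2)/9 = 252/9 = 28, a_5 = floor((32 + 28)/28) = 2.
  m_6 = 28*2 - 28 = 28, d_6 = (1036 - 28^2)/28 = 252/28 = 9, a_6 = floor((32 + 28)/9) = 6.
  m_7 = 9*6 - 28 = 26, d_7 = (1036 - 26^2)/9 = 360/9 = 40, a_7 = floor((32 + 26)/40) = 1.
  m_8 = 40*1 - 26 = 14, d_8 = (1036 - 14^2)/40 = 840/40 = 21, a_8 = floor((32 + 14)/21) = 2.
  m_9 = 21*2 - 14 = 28, d_9 = (1036 - 28^2)/21 = 252/21 = 12, a_9 = floor((32 + 28)/12) = 5.
  m_10 = 12*5 - 28 = 32, d_10 = (1036 - 32^2)/12 = 12/12 = 1, a_10 = floor((32 + 32)/1) = 64.
  m_11 = 1*64 - 32 = 32, d_11 = (1036 - 32^2)/1 = 12/1 = 12: (m_11, d_11) = (m_1, d_1) = (32, 12), so from here the quotients repeat a_1, ..., a_10; the period length is 10.
Hence the expansion of sqrt(1036) is a_0 = 32 followed by the repeating block 5, 2, 1, 6, 2, 6, 1, 2, 5, 64 (period 10).

[32; (5, 2, 1, 6, 2, 6, 1, 2, 5, 64)]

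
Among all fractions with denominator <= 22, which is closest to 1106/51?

347/16

Expand x = 1106/51 as a continued fraction with the Euclidean algorithm:
  1106 = 21*51 + 35, so a_0 = 21.
  51 = 1*35 + 16, so a_1 = 1.
  35 = 2*16 + 3, so a_2 = 2.
  16 = 5*3 + 1, so a_3 = 5.
  3 = 3*1 + 0, so a_4 = 3.
so x = [21; 1, 2, 5, 3].
Convergents (p_i = a_i*p_{i-1} + p_{i-2}, q_i = a_i*q_{i-1} + q_{i-2} with p_{-2}=0, p_{-1}=1, q_{-2}=1, q_{-1}=0), until the denominator exceeds 22:
  i=0: a_0=21, p_0 = 21*1 + 0 = 21, q_0 = 21*0 + 1 = 1.
  i=1: a_1=1, p_1 = 1*21 + 1 = 22, q_1 = 1*1 + 0 = 1.
  i=2: a_2=2, p_2 = 2*22 + 21 = 65, q_2 = 2*1 + 1 = 3.
  i=3: a_3=5, p_3 = 5*65 + 22 = 347, q_3 = 5*3 + 1 = 16.
  i=4: a_4=3, p_4 = 3*347 + 65 = 1106, q_4 = 3*16 + 3 = 51.
q_4 = 51 > 22, so the last convergent with denominator <= 22 is p_3/q_3 = 347/16.
The closest fraction with denominator <= 22 is either p_3/q_3 or the intermediate fraction (k*p_3 + p_2)/(k*q_3 + q_2) with the largest k >= 1 whose denominator stays <= 22; these approach x as k grows, and every other convergent or intermediate fraction in range is farther away.
Largest k: floor((22 - q_2)/q_3) = floor((22 - 3)/16) = 1.
That gives (1*347 + 65)/(1*16 + 3) = 412/19.
Compare the errors: |x - 347/16| = |1106*16 - 347*51|/(51*16) = 1/816, and |x - 412/19| = |1106*19 - 412*51|/(51*19) = 2/969.
Cross-multiplying, 1*969 = 969 < 1632 = 2*816, so 1/816 is smaller: the convergent 347/16 is closer to x than 412/19.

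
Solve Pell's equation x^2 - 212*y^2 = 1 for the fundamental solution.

(x, y) = (66249, 4550)

First expand sqrt(212) as a continued fraction. With x_i = (sqrt(212) + m_i)/d_i and (m_0, d_0) = (0, 1): a_0 = floor(sqrt(212)) = 14, since 14^2 = 196 <= 212 < 225 = 15^2.
Iterate m_{i+1} = d_i*a_i - m_i, d_{i+1} = (212 - m_{i+1}^2)/d_i, a_{i+1} = floor((a_0 + m_{i+1})/d_{i+1}):
  m_1 = 1*14 - 0 = 14, d_1 = (212 - 14^2)/1 = 16/1 = 16, a_1 = floor((14 + 14)/16) = 1.
  m_2 = 16*1 - 14 = 2, d_2 = (212 - 2^2)/16 = 208/16 = 13, a_2 = floor((14 + 2)/13) = 1.
  m_3 = 13*1 - 2 = 11, d_3 = (212 - 11^2)/13 = 91/13 = 7, a_3 = floor((14 + 11)/7) = 3.
  m_4 = 7*3 - 11 = 10, d_4 = (212 - 10^2)/7 = 112/7 = 16, a_4 = floor((14 + 10)/16) = 1.
  m_5 = 16*1 - 10 = 6, d_5 = (212 - 6^2)/16 = 176/16 = 11, a_5 = floor((14 + 6)/11) = 1.
  m_6 = 11*1 - 6 = 5, d_6 = (212 - 5^2)/11 = 187/11 = 17, a_6 = floor((14 + 5)/17) = 1.
  m_7 = 17*1 - 5 = 12, d_7 = (212 - 12^2)/17 = 68/17 = 4, a_7 = floor((14 + 12)/4) = 6.
  m_8 = 4*6 - 12 = 12, d_8 = (212 - 12^2)/4 = 68/4 = 17, a_8 = floor((14 + 12)/17) = 1.
  m_9 = 17*1 - 12 = 5, d_9 = (212 - 5^2)/17 = 187/17 = 11, a_9 = floor((14 + 5)/11) = 1.
  m_10 = 11*1 - 5 = 6, d_10 = (212 - 6^2)/11 = 176/11 = 16, a_10 = floor((14 + 6)/16) = 1.
  m_11 = 16*1 - 6 = 10, d_11 = (212 - 10^2)/16 = 112/16 = 7, a_11 = floor((14 + 10)/7) = 3.
  m_12 = 7*3 - 10 = 11, d_12 = (212 - 11^2)/7 = 91/7 = 13, a_12 = floor((14 + 11)/13) = 1.
  m_13 = 13*1 - 11 = 2, d_13 = (212 - 2^2)/13 = 208/13 = 16, a_13 = floor((14 + 2)/16) = 1.
  m_14 = 16*1 - 2 = 14, d_14 = (212 - 14^2)/16 = 16/16 = 1, a_14 = floor((14 + 14)/1) = 28.
  m_15 = 1*28 - 14 = 14, d_15 = (212 - 14^2)/1 = 16/1 = 16: (m_15, d_15) = (m_1, d_1) = (14, 16), so from here the quotients repeat a_1, ..., a_14; the period length is 14.
So sqrt(212) = [14; (1, 1, 3, 1, 1, 1, 6, 1, 1, 1, 3, 1, 1, 28)] with period length k = 14.
k is even, so the fundamental solution of x^2 - 212y^2 = 1 is (p_{k-1}, q_{k-1}) = (p_13, q_13); compute convergents through index 13.
Convergents (p_i = a_i*p_{i-1} + p_{i-2}, q_i = a_i*q_{i-1} + q_{i-2} with p_{-2}=0, p_{-1}=1, q_{-2}=1, q_{-1}=0):
  i=0: a_0=14, p_0 = 14*1 + 0 = 14, q_0 = 14*0 + 1 = 1.
  i=1: a_1=1, p_1 = 1*14 + 1 = 15, q_1 = 1*1 + 0 = 1.
  i=2: a_2=1, p_2 = 1*15 + 14 = 29, q_2 = 1*1 + 1 = 2.
  i=3: a_3=3, p_3 = 3*29 + 15 = 102, q_3 = 3*2 + 1 = 7.
  i=4: a_4=1, p_4 = 1*102 + 29 = 131, q_4 = 1*7 + 2 = 9.
  i=5: a_5=1, p_5 = 1*131 + 102 = 233, q_5 = 1*9 + 7 = 16.
  i=6: a_6=1, p_6 = 1*233 + 131 = 364, q_6 = 1*16 + 9 = 25.
  i=7: a_7=6, p_7 = 6*364 + 233 = 2417, q_7 = 6*25 + 16 = 166.
  i=8: a_8=1, p_8 = 1*2417 + 364 = 2781, q_8 = 1*166 + 25 = 191.
  i=9: a_9=1, p_9 = 1*2781 + 2417 = 5198, q_9 = 1*191 + 166 = 357.
  i=10: a_10=1, p_10 = 1*5198 + 2781 = 7979, q_10 = 1*357 + 191 = 548.
  i=11: a_11=3, p_11 = 3*7979 + 5198 = 29135, q_11 = 3*548 + 357 = 2001.
  i=12: a_12=1, p_12 = 1*29135 + 7979 = 37114, q_12 = 1*2001 + 548 = 2549.
  i=13: a_13=1, p_13 = 1*37114 + 29135 = 66249, q_13 = 1*2549 + 2001 = 4550.
Check: 66249^2 - 212*4550^2 = 4388930001 - 4388930000 = 1, so (x, y) = (66249, 4550) solves the equation, and by the theorem it is the least positive solution.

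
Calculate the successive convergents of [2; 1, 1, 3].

Using the convergent recurrence p_i = a_i*p_{i-1} + p_{i-2}, q_i = a_i*q_{i-1} + q_{i-2} with p_{-2}=0, p_{-1}=1, q_{-2}=1, q_{-1}=0:
  i=0: a_0=2, p_0 = 2*1 + 0 = 2, q_0 = 2*0 + 1 = 1.
  i=1: a_1=1, p_1 = 1*2 + 1 = 3, q_1 = 1*1 + 0 = 1.
  i=2: a_2=1, p_2 = 1*3 + 2 = 5, q_2 = 1*1 + 1 = 2.
  i=3: a_3=3, p_3 = 3*5 + 3 = 18, q_3 = 3*2 + 1 = 7.

2/1, 3/1, 5/2, 18/7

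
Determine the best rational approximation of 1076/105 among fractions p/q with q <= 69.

707/69

Expand x = 1076/105 as a continued fraction with the Euclidean algorithm:
  1076 = 10*105 + 26, so a_0 = 10.
  105 = 4*26 + 1, so a_1 = 4.
  26 = 26*1 + 0, so a_2 = 26.
so x = [10; 4, 26].
Convergents (p_i = a_i*p_{i-1} + p_{i-2}, q_i = a_i*q_{i-1} + q_{i-2} with p_{-2}=0, p_{-1}=1, q_{-2}=1, q_{-1}=0), until the denominator exceeds 69:
  i=0: a_0=10, p_0 = 10*1 + 0 = 10, q_0 = 10*0 + 1 = 1.
  i=1: a_1=4, p_1 = 4*10 + 1 = 41, q_1 = 4*1 + 0 = 4.
  i=2: a_2=26, p_2 = 26*41 + 10 = 1076, q_2 = 26*4 + 1 = 105.
q_2 = 105 > 69, so the last convergent with denominator <= 69 is p_1/q_1 = 41/4.
The closest fraction with denominator <= 69 is either p_1/q_1 or the intermediate fraction (k*p_1 + p_0)/(k*q_1 + q_0) with the largest k >= 1 whose denominator stays <= 69; these approach x as k grows, and every other convergent or intermediate fraction in range is farther away.
Largest k: floor((69 - q_0)/q_1) = floor((69 - 1)/4) = 17.
That gives (17*41 + 10)/(17*4 + 1) = 707/69.
Compare the errors: |x - 41/4| = |1076*4 - 41*105|/(105*4) = 1/420, and |x - 707/69| = |1076*69 - 707*105|/(105*69) = 9/7245.
Cross-multiplying, 9*420 = 3780 < 7245 = 1*7245, so 9/7245 is smaller: the intermediate fraction 707/69 is closer to x than 41/4.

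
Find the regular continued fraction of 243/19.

Run the Euclidean algorithm on 243 and 19; the successive quotients are the partial quotients a_0, a_1, ... (each step inverts the fractional part left over by the previous one):
  243 = 12*19 + 15, so a_0 = 12.
  19 = 1*15 + 4, so a_1 = 1.
  15 = 3*4 + 3, so a_2 = 3.
  4 = 1*3 + 1, so a_3 = 1.
  3 = 3*1 + 0, so a_4 = 3.
The remainder reaches 0 after 5 divisions, so the expansion has 5 partial quotients, read off in order.

[12; 1, 3, 1, 3]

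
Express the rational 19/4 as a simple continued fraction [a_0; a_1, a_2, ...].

[4; 1, 3]

Run the Euclidean algorithm on 19 and 4; the successive quotients are the partial quotients a_0, a_1, ... (each step inverts the fractional part left over by the previous one):
  19 = 4*4 + 3, so a_0 = 4.
  4 = 1*3 + 1, so a_1 = 1.
  3 = 3*1 + 0, so a_2 = 3.
The remainder reaches 0 after 3 divisions, so the expansion has 3 partial quotients, read off in order.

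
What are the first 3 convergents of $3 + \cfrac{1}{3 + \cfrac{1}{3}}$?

3/1, 10/3, 33/10

Using the convergent recurrence p_i = a_i*p_{i-1} + p_{i-2}, q_i = a_i*q_{i-1} + q_{i-2} with p_{-2}=0, p_{-1}=1, q_{-2}=1, q_{-1}=0:
  i=0: a_0=3, p_0 = 3*1 + 0 = 3, q_0 = 3*0 + 1 = 1.
  i=1: a_1=3, p_1 = 3*3 + 1 = 10, q_1 = 3*1 + 0 = 3.
  i=2: a_2=3, p_2 = 3*10 + 3 = 33, q_2 = 3*3 + 1 = 10.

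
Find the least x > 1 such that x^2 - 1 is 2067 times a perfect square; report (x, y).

(x, y) = (1273, 28)

First expand sqrt(2067) as a continued fraction. With x_i = (sqrt(2067) + m_i)/d_i and (m_0, d_0) = (0, 1): a_0 = floor(sqrt(2067)) = 45, since 45^2 = 2025 <= 2067 < 2116 = 46^2.
Iterate m_{i+1} = d_i*a_i - m_i, d_{i+1} = (2067 - m_{i+1}^2)/d_i, a_{i+1} = floor((a_0 + m_{i+1})/d_{i+1}):
  m_1 = 1*45 - 0 = 45, d_1 = (2067 - 45^2)/1 = 42/1 = 42, a_1 = floor((45 + 45)/42) = 2.
  m_2 = 42*2 - 45 = 39, d_2 = (2067 - 39^2)/42 = 546/42 = 13, a_2 = floor((45 + 39)/13) = 6.
  m_3 = 13*6 - 39 = 39, d_3 = (2067 - 39^2)/13 = 546/13 = 42, a_3 = floor((45 + 39)/42) = 2.
  m_4 = 42*2 - 39 = 45, d_4 = (2067 - 45^2)/42 = 42/42 = 1, a_4 = floor((45 + 45)/1) = 90.
  m_5 = 1*90 - 45 = 45, d_5 = (2067 - 45^2)/1 = 42/1 = 42: (m_5, d_5) = (m_1, d_1) = (45, 42), so from here the quotients repeat a_1, ..., a_4; the period length is 4.
So sqrt(2067) = [45; (2, 6, 2, 90)] with period length k = 4.
k is even, so the fundamental solution of x^2 - 2067y^2 = 1 is (p_{k-1}, q_{k-1}) = (p_3, q_3); compute convergents through index 3.
Convergents (p_i = a_i*p_{i-1} + p_{i-2}, q_i = a_i*q_{i-1} + q_{i-2} with p_{-2}=0, p_{-1}=1, q_{-2}=1, q_{-1}=0):
  i=0: a_0=45, p_0 = 45*1 + 0 = 45, q_0 = 45*0 + 1 = 1.
  i=1: a_1=2, p_1 = 2*45 + 1 = 91, q_1 = 2*1 + 0 = 2.
  i=2: a_2=6, p_2 = 6*91 + 45 = 591, q_2 = 6*2 + 1 = 13.
  i=3: a_3=2, p_3 = 2*591 + 91 = 1273, q_3 = 2*13 + 2 = 28.
Check: 1273^2 - 2067*28^2 = 1620529 - 1620528 = 1, so (x, y) = (1273, 28) solves the equation, and by the theorem it is the least positive solution.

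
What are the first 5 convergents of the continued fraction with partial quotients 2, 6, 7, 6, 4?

Using the convergent recurrence p_i = a_i*p_{i-1} + p_{i-2}, q_i = a_i*q_{i-1} + q_{i-2} with p_{-2}=0, p_{-1}=1, q_{-2}=1, q_{-1}=0:
  i=0: a_0=2, p_0 = 2*1 + 0 = 2, q_0 = 2*0 + 1 = 1.
  i=1: a_1=6, p_1 = 6*2 + 1 = 13, q_1 = 6*1 + 0 = 6.
  i=2: a_2=7, p_2 = 7*13 + 2 = 93, q_2 = 7*6 + 1 = 43.
  i=3: a_3=6, p_3 = 6*93 + 13 = 571, q_3 = 6*43 + 6 = 264.
  i=4: a_4=4, p_4 = 4*571 + 93 = 2377, q_4 = 4*264 + 43 = 1099.

2/1, 13/6, 93/43, 571/264, 2377/1099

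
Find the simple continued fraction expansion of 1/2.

Run the Euclidean algorithm on 1 and 2; the successive quotients are the partial quotients a_0, a_1, ... (each step inverts the fractional part left over by the previous one):
  1 = 0*2 + 1, so a_0 = 0.
  2 = 2*1 + 0, so a_1 = 2.
The remainder reaches 0 after 2 divisions, so the expansion has 2 partial quotients, read off in order.

[0; 2]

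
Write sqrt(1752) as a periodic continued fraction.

[41; (1, 5, 1, 82)]

Write x_i = (sqrt(1752) + m_i)/d_i with (m_0, d_0) = (0, 1). a_0 = floor(sqrt(1752)) = 41, since 41^2 = 1681 <= 1752 < 1764 = 42^2.
Iterate m_{i+1} = d_i*a_i - m_i, d_{i+1} = (1752 - m_{i+1}^2)/d_i, a_{i+1} = floor((a_0 + m_{i+1})/d_{i+1}):
  m_1 = 1*41 - 0 = 41, d_1 = (1752 - 41^2)/1 = 71/1 = 71, a_1 = floor((41 + 41)/71) = 1.
  m_2 = 71*1 - 41 = 30, d_2 = (1752 - 30^2)/71 = 852/71 = 12, a_2 = floor((41 + 30)/12) = 5.
  m_3 = 12*5 - 30 = 30, d_3 = (1752 - 30^2)/12 = 852/12 = 71, a_3 = floor((41 + 30)/71) = 1.
  m_4 = 71*1 - 30 = 41, d_4 = (1752 - 41^2)/71 = 71/71 = 1, a_4 = floor((41 + 41)/1) = 82.
  m_5 = 1*82 - 41 = 41, d_5 = (1752 - 41^2)/1 = 71/1 = 71: (m_5, d_5) = (m_1, d_1) = (41, 71), so from here the quotients repeat a_1, ..., a_4; the period length is 4.
Hence the expansion of sqrt(1752) is a_0 = 41 followed by the repeating block 1, 5, 1, 82 (period 4).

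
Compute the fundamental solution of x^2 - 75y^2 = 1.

(x, y) = (26, 3)

First expand sqrt(75) as a continued fraction. With x_i = (sqrt(75) + m_i)/d_i and (m_0, d_0) = (0, 1): a_0 = floor(sqrt(75)) = 8, since 8^2 = 64 <= 75 < 81 = 9^2.
Iterate m_{i+1} = d_i*a_i - m_i, d_{i+1} = (75 - m_{i+1}^2)/d_i, a_{i+1} = floor((a_0 + m_{i+1})/d_{i+1}):
  m_1 = 1*8 - 0 = 8, d_1 = (75 - 8^2)/1 = 11/1 = 11, a_1 = floor((8 + 8)/11) = 1.
  m_2 = 11*1 - 8 = 3, d_2 = (75 - 3^2)/11 = 66/11 = 6, a_2 = floor((8 + 3)/6) = 1.
  m_3 = 6*1 - 3 = 3, d_3 = (75 - 3^2)/6 = 66/6 = 11, a_3 = floor((8 + 3)/11) = 1.
  m_4 = 11*1 - 3 = 8, d_4 = (75 - 8^2)/11 = 11/11 = 1, a_4 = floor((8 + 8)/1) = 16.
  m_5 = 1*16 - 8 = 8, d_5 = (75 - 8^2)/1 = 11/1 = 11: (m_5, d_5) = (m_1, d_1) = (8, 11), so from here the quotients repeat a_1, ..., a_4; the period length is 4.
So sqrt(75) = [8; (1, 1, 1, 16)] with period length k = 4.
k is even, so the fundamental solution of x^2 - 75y^2 = 1 is (p_{k-1}, q_{k-1}) = (p_3, q_3); compute convergents through index 3.
Convergents (p_i = a_i*p_{i-1} + p_{i-2}, q_i = a_i*q_{i-1} + q_{i-2} with p_{-2}=0, p_{-1}=1, q_{-2}=1, q_{-1}=0):
  i=0: a_0=8, p_0 = 8*1 + 0 = 8, q_0 = 8*0 + 1 = 1.
  i=1: a_1=1, p_1 = 1*8 + 1 = 9, q_1 = 1*1 + 0 = 1.
  i=2: a_2=1, p_2 = 1*9 + 8 = 17, q_2 = 1*1 + 1 = 2.
  i=3: a_3=1, p_3 = 1*17 + 9 = 26, q_3 = 1*2 + 1 = 3.
Check: 26^2 - 75*3^2 = 676 - 675 = 1, so (x, y) = (26, 3) solves the equation, and by the theorem it is the least positive solution.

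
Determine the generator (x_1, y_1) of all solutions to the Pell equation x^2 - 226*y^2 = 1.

(x, y) = (451, 30)

First expand sqrt(226) as a continued fraction. With x_i = (sqrt(226) + m_i)/d_i and (m_0, d_0) = (0, 1): a_0 = floor(sqrt(226)) = 15, since 15^2 = 225 <= 226 < 256 = 16^2.
Iterate m_{i+1} = d_i*a_i - m_i, d_{i+1} = (226 - m_{i+1}^2)/d_i, a_{i+1} = floor((a_0 + m_{i+1})/d_{i+1}):
  m_1 = 1*15 - 0 = 15, d_1 = (226 - 15^2)/1 = 1/1 = 1, a_1 = floor((15 + 15)/1) = 30.
  m_2 = 1*30 - 15 = 15, d_2 = (226 - 15^2)/1 = 1/1 = 1: (m_2, d_2) = (m_1, d_1) = (15, 1), so from here the quotient a_1 repeats; the period length is 1.
So sqrt(226) = [15; (30)] with period length k = 1.
k is odd, so (p_{k-1}, q_{k-1}) only solves x^2 - 226y^2 = -1 and the fundamental solution of x^2 - 226y^2 = 1 is (p_{2k-1}, q_{2k-1}) = (p_1, q_1); compute convergents through index 1, running through the period twice.
Convergents (p_i = a_i*p_{i-1} + p_{i-2}, q_i = a_i*q_{i-1} + q_{i-2} with p_{-2}=0, p_{-1}=1, q_{-2}=1, q_{-1}=0):
  i=0: a_0=15, p_0 = 15*1 + 0 = 15, q_0 = 15*0 + 1 = 1.
  i=1: a_1=30, p_1 = 30*15 + 1 = 451, q_1 = 30*1 + 0 = 30.
Indeed p_0^2 - 226*q_0^2 = 225 - 226 = -1, not +1.
Check: 451^2 - 226*30^2 = 203401 - 203400 = 1, so (x, y) = (451, 30) solves the equation, and by the theorem it is the least positive solution.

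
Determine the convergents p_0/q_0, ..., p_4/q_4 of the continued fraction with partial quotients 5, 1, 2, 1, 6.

5/1, 6/1, 17/3, 23/4, 155/27

Using the convergent recurrence p_i = a_i*p_{i-1} + p_{i-2}, q_i = a_i*q_{i-1} + q_{i-2} with p_{-2}=0, p_{-1}=1, q_{-2}=1, q_{-1}=0:
  i=0: a_0=5, p_0 = 5*1 + 0 = 5, q_0 = 5*0 + 1 = 1.
  i=1: a_1=1, p_1 = 1*5 + 1 = 6, q_1 = 1*1 + 0 = 1.
  i=2: a_2=2, p_2 = 2*6 + 5 = 17, q_2 = 2*1 + 1 = 3.
  i=3: a_3=1, p_3 = 1*17 + 6 = 23, q_3 = 1*3 + 1 = 4.
  i=4: a_4=6, p_4 = 6*23 + 17 = 155, q_4 = 6*4 + 3 = 27.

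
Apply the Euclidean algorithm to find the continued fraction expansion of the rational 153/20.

[7; 1, 1, 1, 6]

Run the Euclidean algorithm on 153 and 20; the successive quotients are the partial quotients a_0, a_1, ... (each step inverts the fractional part left over by the previous one):
  153 = 7*20 + 13, so a_0 = 7.
  20 = 1*13 + 7, so a_1 = 1.
  13 = 1*7 + 6, so a_2 = 1.
  7 = 1*6 + 1, so a_3 = 1.
  6 = 6*1 + 0, so a_4 = 6.
The remainder reaches 0 after 5 divisions, so the expansion has 5 partial quotients, read off in order.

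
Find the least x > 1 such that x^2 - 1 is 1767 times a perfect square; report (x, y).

(x, y) = (1177, 28)

First expand sqrt(1767) as a continued fraction. With x_i = (sqrt(1767) + m_i)/d_i and (m_0, d_0) = (0, 1): a_0 = floor(sqrt(1767)) = 42, since 42^2 = 1764 <= 1767 < 1849 = 43^2.
Iterate m_{i+1} = d_i*a_i - m_i, d_{i+1} = (1767 - m_{i+1}^2)/d_i, a_{i+1} = floor((a_0 + m_{i+1})/d_{i+1}):
  m_1 = 1*42 - 0 = 42, d_1 = (1767 - 42^2)/1 = 3/1 = 3, a_1 = floor((42 + 42)/3) = 28.
  m_2 = 3*28 - 42 = 42, d_2 = (1767 - 42^2)/3 = 3/3 = 1, a_2 = floor((42 + 42)/1) = 84.
  m_3 = 1*84 - 42 = 42, d_3 = (1767 - 42^2)/1 = 3/1 = 3: (m_3, d_3) = (m_1, d_1) = (42, 3), so from here the quotients repeat a_1, a_2; the period length is 2.
So sqrt(1767) = [42; (28, 84)] with period length k = 2.
k is even, so the fundamental solution of x^2 - 1767y^2 = 1 is (p_{k-1}, q_{k-1}) = (p_1, q_1); compute convergents through index 1.
Convergents (p_i = a_i*p_{i-1} + p_{i-2}, q_i = a_i*q_{i-1} + q_{i-2} with p_{-2}=0, p_{-1}=1, q_{-2}=1, q_{-1}=0):
  i=0: a_0=42, p_0 = 42*1 + 0 = 42, q_0 = 42*0 + 1 = 1.
  i=1: a_1=28, p_1 = 28*42 + 1 = 1177, q_1 = 28*1 + 0 = 28.
Check: 1177^2 - 1767*28^2 = 1385329 - 1385328 = 1, so (x, y) = (1177, 28) solves the equation, and by the theorem it is the least positive solution.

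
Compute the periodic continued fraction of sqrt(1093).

Write x_i = (sqrt(1093) + m_i)/d_i with (m_0, d_0) = (0, 1). a_0 = floor(sqrt(1093)) = 33, since 33^2 = 1089 <= 1093 < 1156 = 34^2.
Iterate m_{i+1} = d_i*a_i - m_i, d_{i+1} = (1093 - m_{i+1}^2)/d_i, a_{i+1} = floor((a_0 + m_{i+1})/d_{i+1}):
  m_1 = 1*33 - 0 = 33, d_1 = (1093 - 33^2)/1 = 4/1 = 4, a_1 = floor((33 + 33)/4) = 16.
  m_2 = 4*16 - 33 = 31, d_2 = (1093 - 31^2)/4 = 132/4 = 33, a_2 = floor((33 + 31)/33) = 1.
  m_3 = 33*1 - 31 = 2, d_3 = (1093 - 2^2)/33 = 1089/33 = 33, a_3 = floor((33 + 2)/33) = 1.
  m_4 = 33*1 - 2 = 31, d_4 = (1093 - 31^2)/33 = 132/33 = 4, a_4 = floor((33 + 31)/4) = 16.
  m_5 = 4*16 - 31 = 33, d_5 = (1093 - 33^2)/4 = 4/4 = 1, a_5 = floor((33 + 33)/1) = 66.
  m_6 = 1*66 - 33 = 33, d_6 = (1093 - 33^2)/1 = 4/1 = 4: (m_6, d_6) = (m_1, d_1) = (33, 4), so from here the quotients repeat a_1, ..., a_5; the period length is 5.
Hence the expansion of sqrt(1093) is a_0 = 33 followed by the repeating block 16, 1, 1, 16, 66 (period 5).

[33; (16, 1, 1, 16, 66)]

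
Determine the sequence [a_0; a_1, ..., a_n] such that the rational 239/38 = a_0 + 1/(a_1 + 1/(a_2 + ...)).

[6; 3, 2, 5]

Run the Euclidean algorithm on 239 and 38; the successive quotients are the partial quotients a_0, a_1, ... (each step inverts the fractional part left over by the previous one):
  239 = 6*38 + 11, so a_0 = 6.
  38 = 3*11 + 5, so a_1 = 3.
  11 = 2*5 + 1, so a_2 = 2.
  5 = 5*1 + 0, so a_3 = 5.
The remainder reaches 0 after 4 divisions, so the expansion has 4 partial quotients, read off in order.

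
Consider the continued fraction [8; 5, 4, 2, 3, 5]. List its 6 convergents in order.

Using the convergent recurrence p_i = a_i*p_{i-1} + p_{i-2}, q_i = a_i*q_{i-1} + q_{i-2} with p_{-2}=0, p_{-1}=1, q_{-2}=1, q_{-1}=0:
  i=0: a_0=8, p_0 = 8*1 + 0 = 8, q_0 = 8*0 + 1 = 1.
  i=1: a_1=5, p_1 = 5*8 + 1 = 41, q_1 = 5*1 + 0 = 5.
  i=2: a_2=4, p_2 = 4*41 + 8 = 172, q_2 = 4*5 + 1 = 21.
  i=3: a_3=2, p_3 = 2*172 + 41 = 385, q_3 = 2*21 + 5 = 47.
  i=4: a_4=3, p_4 = 3*385 + 172 = 1327, q_4 = 3*47 + 21 = 162.
  i=5: a_5=5, p_5 = 5*1327 + 385 = 7020, q_5 = 5*162 + 47 = 857.

8/1, 41/5, 172/21, 385/47, 1327/162, 7020/857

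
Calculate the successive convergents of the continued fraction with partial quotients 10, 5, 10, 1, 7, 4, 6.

10/1, 51/5, 520/51, 571/56, 4517/443, 18639/1828, 116351/11411

Using the convergent recurrence p_i = a_i*p_{i-1} + p_{i-2}, q_i = a_i*q_{i-1} + q_{i-2} with p_{-2}=0, p_{-1}=1, q_{-2}=1, q_{-1}=0:
  i=0: a_0=10, p_0 = 10*1 + 0 = 10, q_0 = 10*0 + 1 = 1.
  i=1: a_1=5, p_1 = 5*10 + 1 = 51, q_1 = 5*1 + 0 = 5.
  i=2: a_2=10, p_2 = 10*51 + 10 = 520, q_2 = 10*5 + 1 = 51.
  i=3: a_3=1, p_3 = 1*520 + 51 = 571, q_3 = 1*51 + 5 = 56.
  i=4: a_4=7, p_4 = 7*571 + 520 = 4517, q_4 = 7*56 + 51 = 443.
  i=5: a_5=4, p_5 = 4*4517 + 571 = 18639, q_5 = 4*443 + 56 = 1828.
  i=6: a_6=6, p_6 = 6*18639 + 4517 = 116351, q_6 = 6*1828 + 443 = 11411.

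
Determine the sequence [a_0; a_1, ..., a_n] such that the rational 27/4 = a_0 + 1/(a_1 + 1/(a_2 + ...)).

Run the Euclidean algorithm on 27 and 4; the successive quotients are the partial quotients a_0, a_1, ... (each step inverts the fractional part left over by the previous one):
  27 = 6*4 + 3, so a_0 = 6.
  4 = 1*3 + 1, so a_1 = 1.
  3 = 3*1 + 0, so a_2 = 3.
The remainder reaches 0 after 3 divisions, so the expansion has 3 partial quotients, read off in order.

[6; 1, 3]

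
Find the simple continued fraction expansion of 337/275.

Run the Euclidean algorithm on 337 and 275; the successive quotients are the partial quotients a_0, a_1, ... (each step inverts the fractional part left over by the previous one):
  337 = 1*275 + 62, so a_0 = 1.
  275 = 4*62 + 27, so a_1 = 4.
  62 = 2*27 + 8, so a_2 = 2.
  27 = 3*8 + 3, so a_3 = 3.
  8 = 2*3 + 2, so a_4 = 2.
  3 = 1*2 + 1, so a_5 = 1.
  2 = 2*1 + 0, so a_6 = 2.
The remainder reaches 0 after 7 divisions, so the expansion has 7 partial quotients, read off in order.

[1; 4, 2, 3, 2, 1, 2]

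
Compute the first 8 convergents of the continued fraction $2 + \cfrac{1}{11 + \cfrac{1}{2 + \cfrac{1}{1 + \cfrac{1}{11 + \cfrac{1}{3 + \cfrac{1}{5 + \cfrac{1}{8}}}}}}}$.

Using the convergent recurrence p_i = a_i*p_{i-1} + p_{i-2}, q_i = a_i*q_{i-1} + q_{i-2} with p_{-2}=0, p_{-1}=1, q_{-2}=1, q_{-1}=0:
  i=0: a_0=2, p_0 = 2*1 + 0 = 2, q_0 = 2*0 + 1 = 1.
  i=1: a_1=11, p_1 = 11*2 + 1 = 23, q_1 = 11*1 + 0 = 11.
  i=2: a_2=2, p_2 = 2*23 + 2 = 48, q_2 = 2*11 + 1 = 23.
  i=3: a_3=1, p_3 = 1*48 + 23 = 71, q_3 = 1*23 + 11 = 34.
  i=4: a_4=11, p_4 = 11*71 + 48 = 829, q_4 = 11*34 + 23 = 397.
  i=5: a_5=3, p_5 = 3*829 + 71 = 2558, q_5 = 3*397 + 34 = 1225.
  i=6: a_6=5, p_6 = 5*2558 + 829 = 13619, q_6 = 5*1225 + 397 = 6522.
  i=7: a_7=8, p_7 = 8*13619 + 2558 = 111510, q_7 = 8*6522 + 1225 = 53401.

2/1, 23/11, 48/23, 71/34, 829/397, 2558/1225, 13619/6522, 111510/53401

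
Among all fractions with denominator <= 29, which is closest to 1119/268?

Expand x = 1119/268 as a continued fraction with the Euclidean algorithm:
  1119 = 4*268 + 47, so a_0 = 4.
  268 = 5*47 + 33, so a_1 = 5.
  47 = 1*33 + 14, so a_2 = 1.
  33 = 2*14 + 5, so a_3 = 2.
  14 = 2*5 + 4, so a_4 = 2.
  5 = 1*4 + 1, so a_5 = 1.
  4 = 4*1 + 0, so a_6 = 4.
so x = [4; 5, 1, 2, 2, 1, 4].
Convergents (p_i = a_i*p_{i-1} + p_{i-2}, q_i = a_i*q_{i-1} + q_{i-2} with p_{-2}=0, p_{-1}=1, q_{-2}=1, q_{-1}=0), until the denominator exceeds 29:
  i=0: a_0=4, p_0 = 4*1 + 0 = 4, q_0 = 4*0 + 1 = 1.
  i=1: a_1=5, p_1 = 5*4 + 1 = 21, q_1 = 5*1 + 0 = 5.
  i=2: a_2=1, p_2 = 1*21 + 4 = 25, q_2 = 1*5 + 1 = 6.
  i=3: a_3=2, p_3 = 2*25 + 21 = 71, q_3 = 2*6 + 5 = 17.
  i=4: a_4=2, p_4 = 2*71 + 25 = 167, q_4 = 2*17 + 6 = 40.
q_4 = 40 > 29, so the last convergent with denominator <= 29 is p_3/q_3 = 71/17.
The closest fraction with denominator <= 29 is either p_3/q_3 or the intermediate fraction (k*p_3 + p_2)/(k*q_3 + q_2) with the largest k >= 1 whose denominator stays <= 29; these approach x as k grows, and every other convergent or intermediate fraction in range is farther away.
Largest k: floor((29 - q_2)/q_3) = floor((29 - 6)/17) = 1.
That gives (1*71 + 25)/(1*17 + 6) = 96/23.
Compare the errors: |x - 71/17| = |1119*17 - 71*268|/(268*17) = 5/4556, and |x - 96/23| = |1119*23 - 96*268|/(268*23) = 9/6164.
Cross-multiplying, 5*6164 = 30820 < 41004 = 9*4556, so 5/4556 is smaller: the convergent 71/17 is closer to x than 96/23.

71/17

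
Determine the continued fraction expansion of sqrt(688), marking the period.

[26; (4, 2, 1, 5, 7, 3, 7, 5, 1, 2, 4, 52)]

Write x_i = (sqrt(688) + m_i)/d_i with (m_0, d_0) = (0, 1). a_0 = floor(sqrt(688)) = 26, since 26^2 = 676 <= 688 < 729 = 27^2.
Iterate m_{i+1} = d_i*a_i - m_i, d_{i+1} = (688 - m_{i+1}^2)/d_i, a_{i+1} = floor((a_0 + m_{i+1})/d_{i+1}):
  m_1 = 1*26 - 0 = 26, d_1 = (688 - 26^2)/1 = 12/1 = 12, a_1 = floor((26 + 26)/12) = 4.
  m_2 = 12*4 - 26 = 22, d_2 = (688 - 22^2)/12 = 204/12 = 17, a_2 = floor((26 + 22)/17) = 2.
  m_3 = 17*2 - 22 = 12, d_3 = (688 - 12^2)/17 = 544/17 = 32, a_3 = floor((26 + 12)/32) = 1.
  m_4 = 32*1 - 12 = 20, d_4 = (688 - 20^2)/32 = 288/32 = 9, a_4 = floor((26 + 20)/9) = 5.
  m_5 = 9*5 - 20 = 25, d_5 = (688 - 25^2)/9 = 63/9 = 7, a_5 = floor((26 + 25)/7) = 7.
  m_6 = 7*7 - 25 = 24, d_6 = (688 - 24^2)/7 = 112/7 = 16, a_6 = floor((26 + 24)/16) = 3.
  m_7 = 16*3 - 24 = 24, d_7 = (688 - 24^2)/16 = 112/16 = 7, a_7 = floor((26 + 24)/7) = 7.
  m_8 = 7*7 - 24 = 25, d_8 = (688 - 25^2)/7 = 63/7 = 9, a_8 = floor((26 + 25)/9) = 5.
  m_9 = 9*5 - 25 = 20, d_9 = (688 - 20^2)/9 = 288/9 = 32, a_9 = floor((26 + 20)/32) = 1.
  m_10 = 32*1 - 20 = 12, d_10 = (688 - 12^2)/32 = 544/32 = 17, a_10 = floor((26 + 12)/17) = 2.
  m_11 = 17*2 - 12 = 22, d_11 = (688 - 22^2)/17 = 204/17 = 12, a_11 = floor((26 + 22)/12) = 4.
  m_12 = 12*4 - 22 = 26, d_12 = (688 - 26^2)/12 = 12/12 = 1, a_12 = floor((26 + 26)/1) = 52.
  m_13 = 1*52 - 26 = 26, d_13 = (688 - 26^2)/1 = 12/1 = 12: (m_13, d_13) = (m_1, d_1) = (26, 12), so from here the quotients repeat a_1, ..., a_12; the period length is 12.
Hence the expansion of sqrt(688) is a_0 = 26 followed by the repeating block 4, 2, 1, 5, 7, 3, 7, 5, 1, 2, 4, 52 (period 12).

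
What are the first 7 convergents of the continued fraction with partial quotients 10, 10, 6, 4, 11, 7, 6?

10/1, 101/10, 616/61, 2565/254, 28831/2855, 204382/20239, 1255123/124289

Using the convergent recurrence p_i = a_i*p_{i-1} + p_{i-2}, q_i = a_i*q_{i-1} + q_{i-2} with p_{-2}=0, p_{-1}=1, q_{-2}=1, q_{-1}=0:
  i=0: a_0=10, p_0 = 10*1 + 0 = 10, q_0 = 10*0 + 1 = 1.
  i=1: a_1=10, p_1 = 10*10 + 1 = 101, q_1 = 10*1 + 0 = 10.
  i=2: a_2=6, p_2 = 6*101 + 10 = 616, q_2 = 6*10 + 1 = 61.
  i=3: a_3=4, p_3 = 4*616 + 101 = 2565, q_3 = 4*61 + 10 = 254.
  i=4: a_4=11, p_4 = 11*2565 + 616 = 28831, q_4 = 11*254 + 61 = 2855.
  i=5: a_5=7, p_5 = 7*28831 + 2565 = 204382, q_5 = 7*2855 + 254 = 20239.
  i=6: a_6=6, p_6 = 6*204382 + 28831 = 1255123, q_6 = 6*20239 + 2855 = 124289.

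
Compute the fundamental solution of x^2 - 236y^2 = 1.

(x, y) = (561799, 36570)

First expand sqrt(236) as a continued fraction. With x_i = (sqrt(236) + m_i)/d_i and (m_0, d_0) = (0, 1): a_0 = floor(sqrt(236)) = 15, since 15^2 = 225 <= 236 < 256 = 16^2.
Iterate m_{i+1} = d_i*a_i - m_i, d_{i+1} = (236 - m_{i+1}^2)/d_i, a_{i+1} = floor((a_0 + m_{i+1})/d_{i+1}):
  m_1 = 1*15 - 0 = 15, d_1 = (236 - 15^2)/1 = 11/1 = 11, a_1 = floor((15 + 15)/11) = 2.
  m_2 = 11*2 - 15 = 7, d_2 = (236 - 7^2)/11 = 187/11 = 17, a_2 = floor((15 + 7)/17) = 1.
  m_3 = 17*1 - 7 = 10, d_3 = (236 - 10^2)/17 = 136/17 = 8, a_3 = floor((15 + 10)/8) = 3.
  m_4 = 8*3 - 10 = 14, d_4 = (236 - 14^2)/8 = 40/8 = 5, a_4 = floor((15 + 14)/5) = 5.
  m_5 = 5*5 - 14 = 11, d_5 = (236 - 11^2)/5 = 115/5 = 23, a_5 = floor((15 + 11)/23) = 1.
  m_6 = 23*1 - 11 = 12, d_6 = (236 - 12^2)/23 = 92/23 = 4, a_6 = floor((15 + 12)/4) = 6.
  m_7 = 4*6 - 12 = 12, d_7 = (236 - 12^2)/4 = 92/4 = 23, a_7 = floor((15 + 12)/23) = 1.
  m_8 = 23*1 - 12 = 11, d_8 = (236 - 11^2)/23 = 115/23 = 5, a_8 = floor((15 + 11)/5) = 5.
  m_9 = 5*5 - 11 = 14, d_9 = (236 - 14^2)/5 = 40/5 = 8, a_9 = floor((15 + 14)/8) = 3.
  m_10 = 8*3 - 14 = 10, d_10 = (236 - 10^2)/8 = 136/8 = 17, a_10 = floor((15 + 10)/17) = 1.
  m_11 = 17*1 - 10 = 7, d_11 = (236 - 7^2)/17 = 187/17 = 11, a_11 = floor((15 + 7)/11) = 2.
  m_12 = 11*2 - 7 = 15, d_12 = (236 - 15^2)/11 = 11/11 = 1, a_12 = floor((15 + 15)/1) = 30.
  m_13 = 1*30 - 15 = 15, d_13 = (236 - 15^2)/1 = 11/1 = 11: (m_13, d_13) = (m_1, d_1) = (15, 11), so from here the quotients repeat a_1, ..., a_12; the period length is 12.
So sqrt(236) = [15; (2, 1, 3, 5, 1, 6, 1, 5, 3, 1, 2, 30)] with period length k = 12.
k is even, so the fundamental solution of x^2 - 236y^2 = 1 is (p_{k-1}, q_{k-1}) = (p_11, q_11); compute convergents through index 11.
Convergents (p_i = a_i*p_{i-1} + p_{i-2}, q_i = a_i*q_{i-1} + q_{i-2} with p_{-2}=0, p_{-1}=1, q_{-2}=1, q_{-1}=0):
  i=0: a_0=15, p_0 = 15*1 + 0 = 15, q_0 = 15*0 + 1 = 1.
  i=1: a_1=2, p_1 = 2*15 + 1 = 31, q_1 = 2*1 + 0 = 2.
  i=2: a_2=1, p_2 = 1*31 + 15 = 46, q_2 = 1*2 + 1 = 3.
  i=3: a_3=3, p_3 = 3*46 + 31 = 169, q_3 = 3*3 + 2 = 11.
  i=4: a_4=5, p_4 = 5*169 + 46 = 891, q_4 = 5*11 + 3 = 58.
  i=5: a_5=1, p_5 = 1*891 + 169 = 1060, q_5 = 1*58 + 11 = 69.
  i=6: a_6=6, p_6 = 6*1060 + 891 = 7251, q_6 = 6*69 + 58 = 472.
  i=7: a_7=1, p_7 = 1*7251 + 1060 = 8311, q_7 = 1*472 + 69 = 541.
  i=8: a_8=5, p_8 = 5*8311 + 7251 = 48806, q_8 = 5*541 + 472 = 3177.
  i=9: a_9=3, p_9 = 3*48806 + 8311 = 154729, q_9 = 3*3177 + 541 = 10072.
  i=10: a_10=1, p_10 = 1*154729 + 48806 = 203535, q_10 = 1*10072 + 3177 = 13249.
  i=11: a_11=2, p_11 = 2*203535 + 154729 = 561799, q_11 = 2*13249 + 10072 = 36570.
Check: 561799^2 - 236*36570^2 = 315618116401 - 315618116400 = 1, so (x, y) = (561799, 36570) solves the equation, and by the theorem it is the least positive solution.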